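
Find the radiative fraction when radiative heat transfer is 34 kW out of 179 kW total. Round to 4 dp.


f_rad = Q_rad / Q_total
f_rad = 34 / 179 = 0.1899


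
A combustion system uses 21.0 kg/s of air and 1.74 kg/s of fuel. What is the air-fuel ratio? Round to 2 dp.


AFR = m_air / m_fuel
AFR = 21.0 / 1.74 = 12.07


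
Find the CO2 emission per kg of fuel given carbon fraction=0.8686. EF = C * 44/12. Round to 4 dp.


EF = C_frac * (M_CO2 / M_C)
EF = 0.8686 * (44/12)
EF = 0.8686 * 3.666667 = 3.1849 kg_CO2/kg_fuel


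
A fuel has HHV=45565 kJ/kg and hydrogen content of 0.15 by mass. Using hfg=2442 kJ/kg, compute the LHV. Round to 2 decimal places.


LHV = HHV - hfg * 9 * H
Water correction = 2442 * 9 * 0.15 = 3296.700 kJ/kg
LHV = 45565 - 3296.700 = 42268.30 kJ/kg


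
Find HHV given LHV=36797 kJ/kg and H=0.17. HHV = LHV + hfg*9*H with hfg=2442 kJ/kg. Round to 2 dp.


HHV = LHV + hfg * 9 * H
Water addition = 2442 * 9 * 0.17 = 3736.260 kJ/kg
HHV = 36797 + 3736.260 = 40533.26 kJ/kg


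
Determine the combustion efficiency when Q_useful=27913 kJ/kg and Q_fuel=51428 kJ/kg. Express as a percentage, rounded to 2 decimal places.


Efficiency = (Q_useful / Q_fuel) * 100
Efficiency = (27913 / 51428) * 100
Efficiency = 0.5428 * 100 = 54.28%


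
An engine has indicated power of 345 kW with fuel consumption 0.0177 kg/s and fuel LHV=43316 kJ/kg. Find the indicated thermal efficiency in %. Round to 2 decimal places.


eta_ith = (IP / (mf * LHV)) * 100
Denominator = 0.0177 * 43316 = 766.6932 kW
eta_ith = (345 / 766.6932) * 100 = 45.00%


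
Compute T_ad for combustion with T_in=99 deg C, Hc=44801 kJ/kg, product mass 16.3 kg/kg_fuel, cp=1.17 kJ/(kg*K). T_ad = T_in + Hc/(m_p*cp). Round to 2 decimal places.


T_ad = T_in + Hc / (m_p * cp)
Denominator = 16.3 * 1.17 = 19.0710
Temperature rise = 44801 / 19.0710 = 2349.17 K
T_ad = 99 + 2349.17 = 2448.17 deg C


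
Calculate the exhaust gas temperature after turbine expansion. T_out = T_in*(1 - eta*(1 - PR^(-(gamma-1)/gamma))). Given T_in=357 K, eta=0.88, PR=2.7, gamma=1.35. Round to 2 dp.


T_out = T_in * (1 - eta * (1 - PR^(-(gamma-1)/gamma)))
Exponent = -(1.35-1)/1.35 = -0.25925926
PR^exp = 2.7^(-0.25925926) = 0.77297411
Factor = 1 - 0.88*(1 - 0.77297411) = 0.80021722
T_out = 357 * 0.80021722 = 285.68 K


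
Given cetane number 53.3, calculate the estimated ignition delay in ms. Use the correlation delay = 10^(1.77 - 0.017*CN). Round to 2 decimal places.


delay = 10^(1.77 - 0.017*CN)
Exponent = 1.77 - 0.017*53.3 = 0.8639
delay = 10^0.8639 = 7.31 ms


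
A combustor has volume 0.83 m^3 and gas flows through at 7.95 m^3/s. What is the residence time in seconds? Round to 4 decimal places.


tau = V / Q_flow
tau = 0.83 / 7.95 = 0.1044 s


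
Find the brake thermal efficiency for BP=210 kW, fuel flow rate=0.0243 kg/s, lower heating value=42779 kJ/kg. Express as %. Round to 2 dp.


eta_BTE = (BP / (mf * LHV)) * 100
Denominator = 0.0243 * 42779 = 1039.5297 kW
eta_BTE = (210 / 1039.5297) * 100 = 20.20%


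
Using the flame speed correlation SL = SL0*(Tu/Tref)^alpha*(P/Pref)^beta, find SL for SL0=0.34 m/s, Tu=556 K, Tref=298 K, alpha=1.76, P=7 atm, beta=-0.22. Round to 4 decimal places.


SL = SL0 * (Tu/Tref)^alpha * (P/Pref)^beta
T ratio = 556/298 = 1.86577181
(T ratio)^alpha = 1.86577181^1.76 = 2.997167
(P/Pref)^beta = 7^(-0.22) = 0.651746
SL = 0.34 * 2.997167 * 0.651746 = 0.6642 m/s


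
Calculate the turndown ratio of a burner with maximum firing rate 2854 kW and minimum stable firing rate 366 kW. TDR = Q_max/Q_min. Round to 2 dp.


TDR = Q_max / Q_min
TDR = 2854 / 366 = 7.80


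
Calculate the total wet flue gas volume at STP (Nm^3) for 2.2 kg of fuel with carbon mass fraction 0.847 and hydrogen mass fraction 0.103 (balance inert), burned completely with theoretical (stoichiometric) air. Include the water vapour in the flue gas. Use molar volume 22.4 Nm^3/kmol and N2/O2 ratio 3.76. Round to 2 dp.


Per kg fuel: CO2 = (C/12 kmol)*22.4 = (0.847/12)*22.4 = 1.58107 Nm^3
Per kg fuel: H2O = (H/2 kmol)*22.4 = (0.103/2)*22.4 = 1.15360 Nm^3
O2 needed per kg fuel = C/12 + H/4 = 0.847/12 + 0.103/4 = 0.09633333 kmol
Per kg fuel: N2 = O2*3.76*22.4 = 0.09633333*3.76*22.4 = 8.11358 Nm^3
Total per kg = 1.58107 + 1.15360 + 8.11358 = 10.84825 Nm^3
Total = 10.84825 * 2.2 = 23.87 Nm^3


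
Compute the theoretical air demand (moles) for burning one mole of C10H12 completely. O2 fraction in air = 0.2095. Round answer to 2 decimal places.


Balanced combustion: C10H12 + 13 O2 -> 10 CO2 + 6 H2O
O2 needed = C + H/4 = 10 + 12/4 = 13.00 moles
Air moles = O2 / 0.2095 = 13.00 / 0.2095 = 62.05 moles air


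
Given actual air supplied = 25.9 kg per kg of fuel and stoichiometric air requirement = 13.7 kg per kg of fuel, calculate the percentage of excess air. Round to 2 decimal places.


Excess air = actual - stoichiometric = 25.9 - 13.7 = 12.20 kg/kg fuel
Excess air % = (excess / stoich) * 100 = (12.20 / 13.7) * 100 = 89.05%


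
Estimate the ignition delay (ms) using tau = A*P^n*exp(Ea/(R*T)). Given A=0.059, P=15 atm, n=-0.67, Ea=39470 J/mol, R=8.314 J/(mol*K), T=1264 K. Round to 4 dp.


tau = A * P^n * exp(Ea/(R*T))
P^n = 15^(-0.67) = 0.16293668
Ea/(R*T) = 39470/(8.314*1264) = 3.755866
exp(Ea/(R*T)) = 42.771223
tau = 0.059 * 0.16293668 * 42.771223 = 0.4112 ms


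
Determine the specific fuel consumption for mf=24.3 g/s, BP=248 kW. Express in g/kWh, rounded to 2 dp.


SFC = (mf / BP) * 3600
Rate = 24.3 / 248 = 0.097984 g/(s*kW)
SFC = 0.097984 * 3600 = 352.74 g/kWh


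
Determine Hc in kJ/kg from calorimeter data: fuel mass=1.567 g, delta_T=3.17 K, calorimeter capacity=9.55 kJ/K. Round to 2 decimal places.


Hc = C_cal * delta_T / m_fuel
Q_released = 9.55 * 3.17 = 30.2735 kJ
m_fuel = 1.567 g = 1.567/1000 kg = 0.001567 kg
Hc = 30.2735 / 0.001567 = 19319.40 kJ/kg


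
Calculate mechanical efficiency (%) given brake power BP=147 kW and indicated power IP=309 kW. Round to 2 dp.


eta_mech = (BP / IP) * 100
Ratio = 147 / 309 = 0.4757
eta_mech = 0.4757 * 100 = 47.57%


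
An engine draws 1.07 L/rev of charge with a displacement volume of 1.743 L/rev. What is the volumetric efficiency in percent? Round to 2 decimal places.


eta_v = (V_actual / V_disp) * 100
Ratio = 1.07 / 1.743 = 0.6139
eta_v = 0.6139 * 100 = 61.39%


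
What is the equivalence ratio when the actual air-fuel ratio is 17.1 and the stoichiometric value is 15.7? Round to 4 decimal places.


phi = AFR_stoich / AFR_actual
phi = 15.7 / 17.1 = 0.9181


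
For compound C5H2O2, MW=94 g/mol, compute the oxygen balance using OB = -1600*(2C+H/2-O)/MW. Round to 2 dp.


OB = -1600 * (2C + H/2 - O) / MW
Inner = 2*5 + 2/2 - 2 = 9.00
OB = -1600 * 9.00 / 94 = -153.19%


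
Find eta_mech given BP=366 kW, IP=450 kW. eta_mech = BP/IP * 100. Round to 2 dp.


eta_mech = (BP / IP) * 100
Ratio = 366 / 450 = 0.8133
eta_mech = 0.8133 * 100 = 81.33%


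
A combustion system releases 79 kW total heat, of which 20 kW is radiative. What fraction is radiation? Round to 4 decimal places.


f_rad = Q_rad / Q_total
f_rad = 20 / 79 = 0.2532


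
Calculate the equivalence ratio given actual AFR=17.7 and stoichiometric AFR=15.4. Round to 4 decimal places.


phi = AFR_stoich / AFR_actual
phi = 15.4 / 17.7 = 0.8701


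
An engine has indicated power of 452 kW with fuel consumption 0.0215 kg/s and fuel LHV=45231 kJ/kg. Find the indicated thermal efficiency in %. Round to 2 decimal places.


eta_ith = (IP / (mf * LHV)) * 100
Denominator = 0.0215 * 45231 = 972.4665 kW
eta_ith = (452 / 972.4665) * 100 = 46.48%


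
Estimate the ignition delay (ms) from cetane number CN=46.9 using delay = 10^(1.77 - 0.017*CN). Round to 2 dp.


delay = 10^(1.77 - 0.017*CN)
Exponent = 1.77 - 0.017*46.9 = 0.9727
delay = 10^0.9727 = 9.39 ms


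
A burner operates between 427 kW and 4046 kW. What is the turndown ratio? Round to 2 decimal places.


TDR = Q_max / Q_min
TDR = 4046 / 427 = 9.48


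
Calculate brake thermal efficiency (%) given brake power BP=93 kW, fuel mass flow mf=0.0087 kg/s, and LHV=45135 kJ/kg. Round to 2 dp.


eta_BTE = (BP / (mf * LHV)) * 100
Denominator = 0.0087 * 45135 = 392.6745 kW
eta_BTE = (93 / 392.6745) * 100 = 23.68%


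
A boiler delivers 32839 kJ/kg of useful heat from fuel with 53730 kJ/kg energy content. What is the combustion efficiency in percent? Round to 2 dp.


Efficiency = (Q_useful / Q_fuel) * 100
Efficiency = (32839 / 53730) * 100
Efficiency = 0.6112 * 100 = 61.12%


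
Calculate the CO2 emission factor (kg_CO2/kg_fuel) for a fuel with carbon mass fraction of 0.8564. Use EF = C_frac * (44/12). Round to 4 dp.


EF = C_frac * (M_CO2 / M_C)
EF = 0.8564 * (44/12)
EF = 0.8564 * 3.666667 = 3.1401 kg_CO2/kg_fuel


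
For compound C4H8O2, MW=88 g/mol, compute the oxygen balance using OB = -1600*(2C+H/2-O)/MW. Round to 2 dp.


OB = -1600 * (2C + H/2 - O) / MW
Inner = 2*4 + 8/2 - 2 = 10.00
OB = -1600 * 10.00 / 88 = -181.82%


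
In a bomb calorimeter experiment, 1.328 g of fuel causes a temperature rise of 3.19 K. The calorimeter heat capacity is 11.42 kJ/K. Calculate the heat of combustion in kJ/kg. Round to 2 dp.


Hc = C_cal * delta_T / m_fuel
Q_released = 11.42 * 3.19 = 36.4298 kJ
m_fuel = 1.328 g = 1.328/1000 kg = 0.001328 kg
Hc = 36.4298 / 0.001328 = 27432.08 kJ/kg


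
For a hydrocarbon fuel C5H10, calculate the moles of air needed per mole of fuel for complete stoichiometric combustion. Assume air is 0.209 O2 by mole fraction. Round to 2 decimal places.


Balanced combustion: C5H10 + 7.5 O2 -> 5 CO2 + 5 H2O
O2 needed = C + H/4 = 5 + 10/4 = 7.50 moles
Air moles = O2 / 0.209 = 7.50 / 0.209 = 35.89 moles air


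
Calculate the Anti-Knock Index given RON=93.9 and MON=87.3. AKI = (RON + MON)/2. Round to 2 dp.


AKI = (RON + MON) / 2
AKI = (93.9 + 87.3) / 2
AKI = 181.2 / 2 = 90.60


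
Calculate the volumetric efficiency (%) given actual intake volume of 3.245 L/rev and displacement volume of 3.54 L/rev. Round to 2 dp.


eta_v = (V_actual / V_disp) * 100
Ratio = 3.245 / 3.54 = 0.9167
eta_v = 0.9167 * 100 = 91.67%


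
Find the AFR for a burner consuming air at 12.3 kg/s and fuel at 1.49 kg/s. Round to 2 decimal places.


AFR = m_air / m_fuel
AFR = 12.3 / 1.49 = 8.26


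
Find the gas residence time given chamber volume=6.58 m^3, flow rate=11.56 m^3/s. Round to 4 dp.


tau = V / Q_flow
tau = 6.58 / 11.56 = 0.5692 s


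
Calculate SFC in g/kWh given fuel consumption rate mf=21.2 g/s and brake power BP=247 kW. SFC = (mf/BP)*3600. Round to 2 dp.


SFC = (mf / BP) * 3600
Rate = 21.2 / 247 = 0.085830 g/(s*kW)
SFC = 0.085830 * 3600 = 308.99 g/kWh


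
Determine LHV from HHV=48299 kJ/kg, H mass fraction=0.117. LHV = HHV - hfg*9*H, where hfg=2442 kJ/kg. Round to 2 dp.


LHV = HHV - hfg * 9 * H
Water correction = 2442 * 9 * 0.117 = 2571.426 kJ/kg
LHV = 48299 - 2571.426 = 45727.57 kJ/kg


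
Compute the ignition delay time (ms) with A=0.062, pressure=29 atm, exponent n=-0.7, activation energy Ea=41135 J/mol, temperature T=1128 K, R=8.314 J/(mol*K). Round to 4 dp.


tau = A * P^n * exp(Ea/(R*T))
P^n = 29^(-0.7) = 0.09469377
Ea/(R*T) = 41135/(8.314*1128) = 4.386240
exp(Ea/(R*T)) = 80.337773
tau = 0.062 * 0.09469377 * 80.337773 = 0.4717 ms


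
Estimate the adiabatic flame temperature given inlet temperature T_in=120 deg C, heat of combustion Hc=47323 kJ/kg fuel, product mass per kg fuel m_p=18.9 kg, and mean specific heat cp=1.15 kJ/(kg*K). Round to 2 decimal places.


T_ad = T_in + Hc / (m_p * cp)
Denominator = 18.9 * 1.15 = 21.7350
Temperature rise = 47323 / 21.7350 = 2177.27 K
T_ad = 120 + 2177.27 = 2297.27 deg C


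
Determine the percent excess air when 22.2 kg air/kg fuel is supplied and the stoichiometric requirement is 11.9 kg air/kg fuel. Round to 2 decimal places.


Excess air = actual - stoichiometric = 22.2 - 11.9 = 10.30 kg/kg fuel
Excess air % = (excess / stoich) * 100 = (10.30 / 11.9) * 100 = 86.55%


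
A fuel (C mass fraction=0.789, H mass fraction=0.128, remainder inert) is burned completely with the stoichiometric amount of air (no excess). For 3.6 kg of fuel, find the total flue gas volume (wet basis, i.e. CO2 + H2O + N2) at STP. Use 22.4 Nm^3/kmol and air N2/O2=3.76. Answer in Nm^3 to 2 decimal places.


Per kg fuel: CO2 = (C/12 kmol)*22.4 = (0.789/12)*22.4 = 1.47280 Nm^3
Per kg fuel: H2O = (H/2 kmol)*22.4 = (0.128/2)*22.4 = 1.43360 Nm^3
O2 needed per kg fuel = C/12 + H/4 = 0.789/12 + 0.128/4 = 0.09775000 kmol
Per kg fuel: N2 = O2*3.76*22.4 = 0.09775000*3.76*22.4 = 8.23290 Nm^3
Total per kg = 1.47280 + 1.43360 + 8.23290 = 11.13930 Nm^3
Total = 11.13930 * 3.6 = 40.10 Nm^3


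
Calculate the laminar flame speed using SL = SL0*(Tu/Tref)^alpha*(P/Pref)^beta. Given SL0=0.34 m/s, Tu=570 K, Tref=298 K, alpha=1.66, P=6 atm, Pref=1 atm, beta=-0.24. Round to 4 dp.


SL = SL0 * (Tu/Tref)^alpha * (P/Pref)^beta
T ratio = 570/298 = 1.91275168
(T ratio)^alpha = 1.91275168^1.66 = 2.934629
(P/Pref)^beta = 6^(-0.24) = 0.650495
SL = 0.34 * 2.934629 * 0.650495 = 0.6490 m/s


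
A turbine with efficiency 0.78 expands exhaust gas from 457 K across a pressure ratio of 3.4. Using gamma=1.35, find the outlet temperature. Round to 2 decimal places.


T_out = T_in * (1 - eta * (1 - PR^(-(gamma-1)/gamma)))
Exponent = -(1.35-1)/1.35 = -0.25925926
PR^exp = 3.4^(-0.25925926) = 0.72813041
Factor = 1 - 0.78*(1 - 0.72813041) = 0.78794172
T_out = 457 * 0.78794172 = 360.09 K


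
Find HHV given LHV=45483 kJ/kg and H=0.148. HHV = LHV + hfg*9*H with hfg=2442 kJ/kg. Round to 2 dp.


HHV = LHV + hfg * 9 * H
Water addition = 2442 * 9 * 0.148 = 3252.744 kJ/kg
HHV = 45483 + 3252.744 = 48735.74 kJ/kg


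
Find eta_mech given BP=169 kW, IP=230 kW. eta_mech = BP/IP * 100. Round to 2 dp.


eta_mech = (BP / IP) * 100
Ratio = 169 / 230 = 0.7348
eta_mech = 0.7348 * 100 = 73.48%


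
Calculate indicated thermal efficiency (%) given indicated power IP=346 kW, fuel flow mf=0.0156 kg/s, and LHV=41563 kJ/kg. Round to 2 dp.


eta_ith = (IP / (mf * LHV)) * 100
Denominator = 0.0156 * 41563 = 648.3828 kW
eta_ith = (346 / 648.3828) * 100 = 53.36%


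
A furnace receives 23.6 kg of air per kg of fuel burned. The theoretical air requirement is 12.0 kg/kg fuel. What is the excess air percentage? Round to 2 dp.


Excess air = actual - stoichiometric = 23.6 - 12.0 = 11.60 kg/kg fuel
Excess air % = (excess / stoich) * 100 = (11.60 / 12.0) * 100 = 96.67%


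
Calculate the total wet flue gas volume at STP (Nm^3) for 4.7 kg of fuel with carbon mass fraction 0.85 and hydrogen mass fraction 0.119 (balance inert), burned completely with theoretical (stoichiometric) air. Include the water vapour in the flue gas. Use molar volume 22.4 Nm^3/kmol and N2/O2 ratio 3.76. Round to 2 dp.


Per kg fuel: CO2 = (C/12 kmol)*22.4 = (0.85/12)*22.4 = 1.58667 Nm^3
Per kg fuel: H2O = (H/2 kmol)*22.4 = (0.119/2)*22.4 = 1.33280 Nm^3
O2 needed per kg fuel = C/12 + H/4 = 0.85/12 + 0.119/4 = 0.10058333 kmol
Per kg fuel: N2 = O2*3.76*22.4 = 0.10058333*3.76*22.4 = 8.47153 Nm^3
Total per kg = 1.58667 + 1.33280 + 8.47153 = 11.39100 Nm^3
Total = 11.39100 * 4.7 = 53.54 Nm^3


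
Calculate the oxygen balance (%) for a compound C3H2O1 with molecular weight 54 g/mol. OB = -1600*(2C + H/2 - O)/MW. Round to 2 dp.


OB = -1600 * (2C + H/2 - O) / MW
Inner = 2*3 + 2/2 - 1 = 6.00
OB = -1600 * 6.00 / 54 = -177.78%


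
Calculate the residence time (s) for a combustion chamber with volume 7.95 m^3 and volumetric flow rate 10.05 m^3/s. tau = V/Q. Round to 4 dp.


tau = V / Q_flow
tau = 7.95 / 10.05 = 0.7910 s


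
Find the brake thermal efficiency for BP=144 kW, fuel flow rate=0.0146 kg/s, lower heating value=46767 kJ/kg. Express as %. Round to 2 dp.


eta_BTE = (BP / (mf * LHV)) * 100
Denominator = 0.0146 * 46767 = 682.7982 kW
eta_BTE = (144 / 682.7982) * 100 = 21.09%


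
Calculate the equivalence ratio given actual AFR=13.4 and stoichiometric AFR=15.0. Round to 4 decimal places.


phi = AFR_stoich / AFR_actual
phi = 15.0 / 13.4 = 1.1194


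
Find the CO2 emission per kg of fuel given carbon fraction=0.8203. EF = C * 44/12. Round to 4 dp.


EF = C_frac * (M_CO2 / M_C)
EF = 0.8203 * (44/12)
EF = 0.8203 * 3.666667 = 3.0078 kg_CO2/kg_fuel


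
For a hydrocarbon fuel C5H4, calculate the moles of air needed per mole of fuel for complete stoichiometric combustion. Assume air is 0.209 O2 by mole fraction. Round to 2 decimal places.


Balanced combustion: C5H4 + 6 O2 -> 5 CO2 + 2 H2O
O2 needed = C + H/4 = 5 + 4/4 = 6.00 moles
Air moles = O2 / 0.209 = 6.00 / 0.209 = 28.71 moles air


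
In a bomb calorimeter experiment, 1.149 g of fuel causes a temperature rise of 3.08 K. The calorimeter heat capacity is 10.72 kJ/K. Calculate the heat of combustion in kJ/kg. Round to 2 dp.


Hc = C_cal * delta_T / m_fuel
Q_released = 10.72 * 3.08 = 33.0176 kJ
m_fuel = 1.149 g = 1.149/1000 kg = 0.001149 kg
Hc = 33.0176 / 0.001149 = 28735.94 kJ/kg


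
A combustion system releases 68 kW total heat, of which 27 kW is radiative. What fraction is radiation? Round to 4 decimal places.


f_rad = Q_rad / Q_total
f_rad = 27 / 68 = 0.3971


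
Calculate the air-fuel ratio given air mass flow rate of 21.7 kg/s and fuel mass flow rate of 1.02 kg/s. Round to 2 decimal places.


AFR = m_air / m_fuel
AFR = 21.7 / 1.02 = 21.27


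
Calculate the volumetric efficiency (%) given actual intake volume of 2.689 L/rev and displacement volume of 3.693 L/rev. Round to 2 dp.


eta_v = (V_actual / V_disp) * 100
Ratio = 2.689 / 3.693 = 0.7281
eta_v = 0.7281 * 100 = 72.81%


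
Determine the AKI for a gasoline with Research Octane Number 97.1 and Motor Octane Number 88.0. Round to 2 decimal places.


AKI = (RON + MON) / 2
AKI = (97.1 + 88.0) / 2
AKI = 185.1 / 2 = 92.55


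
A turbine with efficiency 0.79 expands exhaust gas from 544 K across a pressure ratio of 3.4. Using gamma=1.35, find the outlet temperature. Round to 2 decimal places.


T_out = T_in * (1 - eta * (1 - PR^(-(gamma-1)/gamma)))
Exponent = -(1.35-1)/1.35 = -0.25925926
PR^exp = 3.4^(-0.25925926) = 0.72813041
Factor = 1 - 0.79*(1 - 0.72813041) = 0.78522302
T_out = 544 * 0.78522302 = 427.16 K


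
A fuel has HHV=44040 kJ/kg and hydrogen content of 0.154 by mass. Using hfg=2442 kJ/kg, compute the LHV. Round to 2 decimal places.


LHV = HHV - hfg * 9 * H
Water correction = 2442 * 9 * 0.154 = 3384.612 kJ/kg
LHV = 44040 - 3384.612 = 40655.39 kJ/kg


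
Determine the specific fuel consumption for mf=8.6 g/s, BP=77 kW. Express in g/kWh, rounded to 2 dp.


SFC = (mf / BP) * 3600
Rate = 8.6 / 77 = 0.111688 g/(s*kW)
SFC = 0.111688 * 3600 = 402.08 g/kWh


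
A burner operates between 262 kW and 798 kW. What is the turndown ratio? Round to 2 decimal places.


TDR = Q_max / Q_min
TDR = 798 / 262 = 3.05


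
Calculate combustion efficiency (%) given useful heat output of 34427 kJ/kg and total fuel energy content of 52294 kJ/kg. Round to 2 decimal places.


Efficiency = (Q_useful / Q_fuel) * 100
Efficiency = (34427 / 52294) * 100
Efficiency = 0.6583 * 100 = 65.83%


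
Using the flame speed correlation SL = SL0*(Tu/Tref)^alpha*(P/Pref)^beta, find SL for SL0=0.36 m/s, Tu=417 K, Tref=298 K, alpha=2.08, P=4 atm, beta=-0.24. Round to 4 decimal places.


SL = SL0 * (Tu/Tref)^alpha * (P/Pref)^beta
T ratio = 417/298 = 1.39932886
(T ratio)^alpha = 1.39932886^2.08 = 2.011468
(P/Pref)^beta = 4^(-0.24) = 0.716978
SL = 0.36 * 2.011468 * 0.716978 = 0.5192 m/s


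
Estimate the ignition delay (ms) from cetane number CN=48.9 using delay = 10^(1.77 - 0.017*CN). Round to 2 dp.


delay = 10^(1.77 - 0.017*CN)
Exponent = 1.77 - 0.017*48.9 = 0.9387
delay = 10^0.9387 = 8.68 ms


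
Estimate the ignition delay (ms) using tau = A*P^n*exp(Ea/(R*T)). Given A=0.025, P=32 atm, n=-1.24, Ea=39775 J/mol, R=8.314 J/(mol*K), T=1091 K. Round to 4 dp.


tau = A * P^n * exp(Ea/(R*T))
P^n = 32^(-1.24) = 0.01360235
Ea/(R*T) = 39775/(8.314*1091) = 4.385059
exp(Ea/(R*T)) = 80.242938
tau = 0.025 * 0.01360235 * 80.242938 = 0.0273 ms


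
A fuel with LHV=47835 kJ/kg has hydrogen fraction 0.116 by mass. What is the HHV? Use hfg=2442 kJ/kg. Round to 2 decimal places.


HHV = LHV + hfg * 9 * H
Water addition = 2442 * 9 * 0.116 = 2549.448 kJ/kg
HHV = 47835 + 2549.448 = 50384.45 kJ/kg


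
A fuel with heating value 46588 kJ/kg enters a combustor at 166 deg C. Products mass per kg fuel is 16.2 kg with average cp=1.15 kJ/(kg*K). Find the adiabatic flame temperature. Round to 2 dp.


T_ad = T_in + Hc / (m_p * cp)
Denominator = 16.2 * 1.15 = 18.6300
Temperature rise = 46588 / 18.6300 = 2500.70 K
T_ad = 166 + 2500.70 = 2666.70 deg C


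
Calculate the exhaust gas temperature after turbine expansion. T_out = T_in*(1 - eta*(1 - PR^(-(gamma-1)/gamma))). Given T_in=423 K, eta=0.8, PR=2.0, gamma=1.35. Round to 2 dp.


T_out = T_in * (1 - eta * (1 - PR^(-(gamma-1)/gamma)))
Exponent = -(1.35-1)/1.35 = -0.25925926
PR^exp = 2.0^(-0.25925926) = 0.83551680
Factor = 1 - 0.8*(1 - 0.83551680) = 0.86841344
T_out = 423 * 0.86841344 = 367.34 K


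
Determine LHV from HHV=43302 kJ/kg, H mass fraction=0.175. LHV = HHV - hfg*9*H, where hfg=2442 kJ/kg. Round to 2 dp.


LHV = HHV - hfg * 9 * H
Water correction = 2442 * 9 * 0.175 = 3846.150 kJ/kg
LHV = 43302 - 3846.150 = 39455.85 kJ/kg


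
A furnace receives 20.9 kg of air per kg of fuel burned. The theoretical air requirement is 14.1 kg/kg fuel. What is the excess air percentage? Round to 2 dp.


Excess air = actual - stoichiometric = 20.9 - 14.1 = 6.80 kg/kg fuel
Excess air % = (excess / stoich) * 100 = (6.80 / 14.1) * 100 = 48.23%


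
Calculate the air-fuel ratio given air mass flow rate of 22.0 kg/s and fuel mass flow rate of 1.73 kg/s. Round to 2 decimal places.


AFR = m_air / m_fuel
AFR = 22.0 / 1.73 = 12.72


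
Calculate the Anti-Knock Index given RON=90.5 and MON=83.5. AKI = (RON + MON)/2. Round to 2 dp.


AKI = (RON + MON) / 2
AKI = (90.5 + 83.5) / 2
AKI = 174.0 / 2 = 87.00


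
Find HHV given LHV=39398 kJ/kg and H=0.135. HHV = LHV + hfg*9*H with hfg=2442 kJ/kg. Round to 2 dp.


HHV = LHV + hfg * 9 * H
Water addition = 2442 * 9 * 0.135 = 2967.030 kJ/kg
HHV = 39398 + 2967.030 = 42365.03 kJ/kg


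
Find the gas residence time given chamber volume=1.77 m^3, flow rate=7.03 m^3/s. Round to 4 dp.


tau = V / Q_flow
tau = 1.77 / 7.03 = 0.2518 s


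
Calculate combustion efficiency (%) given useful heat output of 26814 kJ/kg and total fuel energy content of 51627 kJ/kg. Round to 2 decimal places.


Efficiency = (Q_useful / Q_fuel) * 100
Efficiency = (26814 / 51627) * 100
Efficiency = 0.5194 * 100 = 51.94%


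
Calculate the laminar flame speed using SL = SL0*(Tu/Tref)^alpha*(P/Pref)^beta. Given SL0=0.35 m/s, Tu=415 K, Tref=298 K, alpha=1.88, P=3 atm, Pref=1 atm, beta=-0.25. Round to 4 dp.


SL = SL0 * (Tu/Tref)^alpha * (P/Pref)^beta
T ratio = 415/298 = 1.39261745
(T ratio)^alpha = 1.39261745^1.88 = 1.863819
(P/Pref)^beta = 3^(-0.25) = 0.759836
SL = 0.35 * 1.863819 * 0.759836 = 0.4957 m/s


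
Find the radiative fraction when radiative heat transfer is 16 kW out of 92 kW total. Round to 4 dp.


f_rad = Q_rad / Q_total
f_rad = 16 / 92 = 0.1739


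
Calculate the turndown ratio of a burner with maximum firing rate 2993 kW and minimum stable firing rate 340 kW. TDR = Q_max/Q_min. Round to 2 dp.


TDR = Q_max / Q_min
TDR = 2993 / 340 = 8.80


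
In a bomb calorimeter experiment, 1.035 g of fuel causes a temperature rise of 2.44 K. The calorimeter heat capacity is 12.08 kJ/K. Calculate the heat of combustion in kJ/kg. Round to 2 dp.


Hc = C_cal * delta_T / m_fuel
Q_released = 12.08 * 2.44 = 29.4752 kJ
m_fuel = 1.035 g = 1.035/1000 kg = 0.001035 kg
Hc = 29.4752 / 0.001035 = 28478.45 kJ/kg


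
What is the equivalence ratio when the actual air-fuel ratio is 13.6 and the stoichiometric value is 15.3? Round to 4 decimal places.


phi = AFR_stoich / AFR_actual
phi = 15.3 / 13.6 = 1.1250


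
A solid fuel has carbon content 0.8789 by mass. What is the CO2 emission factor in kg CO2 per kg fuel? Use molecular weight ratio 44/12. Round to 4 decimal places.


EF = C_frac * (M_CO2 / M_C)
EF = 0.8789 * (44/12)
EF = 0.8789 * 3.666667 = 3.2226 kg_CO2/kg_fuel


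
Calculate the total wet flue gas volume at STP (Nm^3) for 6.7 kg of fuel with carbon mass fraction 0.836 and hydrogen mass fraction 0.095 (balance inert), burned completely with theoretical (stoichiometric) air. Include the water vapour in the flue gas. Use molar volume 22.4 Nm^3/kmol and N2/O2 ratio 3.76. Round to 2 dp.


Per kg fuel: CO2 = (C/12 kmol)*22.4 = (0.836/12)*22.4 = 1.56053 Nm^3
Per kg fuel: H2O = (H/2 kmol)*22.4 = (0.095/2)*22.4 = 1.06400 Nm^3
O2 needed per kg fuel = C/12 + H/4 = 0.836/12 + 0.095/4 = 0.09341667 kmol
Per kg fuel: N2 = O2*3.76*22.4 = 0.09341667*3.76*22.4 = 7.86793 Nm^3
Total per kg = 1.56053 + 1.06400 + 7.86793 = 10.49246 Nm^3
Total = 10.49246 * 6.7 = 70.30 Nm^3


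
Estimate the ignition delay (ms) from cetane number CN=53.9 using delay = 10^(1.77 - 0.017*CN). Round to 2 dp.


delay = 10^(1.77 - 0.017*CN)
Exponent = 1.77 - 0.017*53.9 = 0.8537
delay = 10^0.8537 = 7.14 ms


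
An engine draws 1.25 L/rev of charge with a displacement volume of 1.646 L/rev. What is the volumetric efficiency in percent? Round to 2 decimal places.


eta_v = (V_actual / V_disp) * 100
Ratio = 1.25 / 1.646 = 0.7594
eta_v = 0.7594 * 100 = 75.94%


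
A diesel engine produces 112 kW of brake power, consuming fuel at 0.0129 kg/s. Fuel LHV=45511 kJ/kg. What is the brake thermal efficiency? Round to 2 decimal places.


eta_BTE = (BP / (mf * LHV)) * 100
Denominator = 0.0129 * 45511 = 587.0919 kW
eta_BTE = (112 / 587.0919) * 100 = 19.08%


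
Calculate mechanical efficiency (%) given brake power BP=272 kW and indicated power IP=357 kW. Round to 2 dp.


eta_mech = (BP / IP) * 100
Ratio = 272 / 357 = 0.7619
eta_mech = 0.7619 * 100 = 76.19%


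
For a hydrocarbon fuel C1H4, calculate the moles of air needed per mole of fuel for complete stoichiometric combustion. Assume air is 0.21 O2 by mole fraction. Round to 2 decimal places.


Balanced combustion: C1H4 + 2 O2 -> 1 CO2 + 2 H2O
O2 needed = C + H/4 = 1 + 4/4 = 2.00 moles
Air moles = O2 / 0.21 = 2.00 / 0.21 = 9.52 moles air


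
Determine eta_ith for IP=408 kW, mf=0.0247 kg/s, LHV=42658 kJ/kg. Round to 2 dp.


eta_ith = (IP / (mf * LHV)) * 100
Denominator = 0.0247 * 42658 = 1053.6526 kW
eta_ith = (408 / 1053.6526) * 100 = 38.72%


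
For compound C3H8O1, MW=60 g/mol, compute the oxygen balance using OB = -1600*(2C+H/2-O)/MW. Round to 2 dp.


OB = -1600 * (2C + H/2 - O) / MW
Inner = 2*3 + 8/2 - 1 = 9.00
OB = -1600 * 9.00 / 60 = -240.00%


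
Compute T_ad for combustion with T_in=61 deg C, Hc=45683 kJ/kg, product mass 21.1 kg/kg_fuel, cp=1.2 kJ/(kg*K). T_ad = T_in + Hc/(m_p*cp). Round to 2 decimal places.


T_ad = T_in + Hc / (m_p * cp)
Denominator = 21.1 * 1.2 = 25.3200
Temperature rise = 45683 / 25.3200 = 1804.23 K
T_ad = 61 + 1804.23 = 1865.23 deg C


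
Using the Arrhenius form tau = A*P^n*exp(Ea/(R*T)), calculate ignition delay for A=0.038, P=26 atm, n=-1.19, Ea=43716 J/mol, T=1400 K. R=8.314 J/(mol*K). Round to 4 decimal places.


tau = A * P^n * exp(Ea/(R*T))
P^n = 26^(-1.19) = 0.02071008
Ea/(R*T) = 43716/(8.314*1400) = 3.755799
exp(Ea/(R*T)) = 42.768385
tau = 0.038 * 0.02071008 * 42.768385 = 0.0337 ms


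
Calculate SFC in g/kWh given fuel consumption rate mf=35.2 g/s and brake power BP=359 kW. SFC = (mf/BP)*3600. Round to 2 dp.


SFC = (mf / BP) * 3600
Rate = 35.2 / 359 = 0.098050 g/(s*kW)
SFC = 0.098050 * 3600 = 352.98 g/kWh


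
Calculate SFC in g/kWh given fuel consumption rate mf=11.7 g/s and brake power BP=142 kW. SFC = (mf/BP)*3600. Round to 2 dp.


SFC = (mf / BP) * 3600
Rate = 11.7 / 142 = 0.082394 g/(s*kW)
SFC = 0.082394 * 3600 = 296.62 g/kWh


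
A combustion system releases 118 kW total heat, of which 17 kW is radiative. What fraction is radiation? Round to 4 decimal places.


f_rad = Q_rad / Q_total
f_rad = 17 / 118 = 0.1441


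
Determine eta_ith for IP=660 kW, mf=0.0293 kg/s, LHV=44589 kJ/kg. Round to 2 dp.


eta_ith = (IP / (mf * LHV)) * 100
Denominator = 0.0293 * 44589 = 1306.4577 kW
eta_ith = (660 / 1306.4577) * 100 = 50.52%


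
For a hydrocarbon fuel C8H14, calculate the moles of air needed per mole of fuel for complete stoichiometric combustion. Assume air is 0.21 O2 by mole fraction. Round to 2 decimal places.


Balanced combustion: C8H14 + 11.5 O2 -> 8 CO2 + 7 H2O
O2 needed = C + H/4 = 8 + 14/4 = 11.50 moles
Air moles = O2 / 0.21 = 11.50 / 0.21 = 54.76 moles air


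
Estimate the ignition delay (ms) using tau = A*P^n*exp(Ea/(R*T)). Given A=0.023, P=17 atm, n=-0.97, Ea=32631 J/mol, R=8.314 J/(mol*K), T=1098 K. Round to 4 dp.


tau = A * P^n * exp(Ea/(R*T))
P^n = 17^(-0.97) = 0.06404195
Ea/(R*T) = 32631/(8.314*1098) = 3.574522
exp(Ea/(R*T)) = 35.677577
tau = 0.023 * 0.06404195 * 35.677577 = 0.0526 ms


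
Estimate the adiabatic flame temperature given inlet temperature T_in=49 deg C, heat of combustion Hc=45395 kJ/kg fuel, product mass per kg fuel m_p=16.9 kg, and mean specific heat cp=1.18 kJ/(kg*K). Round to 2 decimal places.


T_ad = T_in + Hc / (m_p * cp)
Denominator = 16.9 * 1.18 = 19.9420
Temperature rise = 45395 / 19.9420 = 2276.35 K
T_ad = 49 + 2276.35 = 2325.35 deg C


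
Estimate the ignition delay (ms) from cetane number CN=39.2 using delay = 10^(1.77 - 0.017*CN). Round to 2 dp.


delay = 10^(1.77 - 0.017*CN)
Exponent = 1.77 - 0.017*39.2 = 1.1036
delay = 10^1.1036 = 12.69 ms


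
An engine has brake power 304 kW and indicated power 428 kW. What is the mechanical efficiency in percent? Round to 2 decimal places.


eta_mech = (BP / IP) * 100
Ratio = 304 / 428 = 0.7103
eta_mech = 0.7103 * 100 = 71.03%


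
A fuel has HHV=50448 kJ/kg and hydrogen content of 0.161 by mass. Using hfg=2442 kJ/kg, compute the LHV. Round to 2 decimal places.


LHV = HHV - hfg * 9 * H
Water correction = 2442 * 9 * 0.161 = 3538.458 kJ/kg
LHV = 50448 - 3538.458 = 46909.54 kJ/kg


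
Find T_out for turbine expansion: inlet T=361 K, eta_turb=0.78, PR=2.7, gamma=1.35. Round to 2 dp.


T_out = T_in * (1 - eta * (1 - PR^(-(gamma-1)/gamma)))
Exponent = -(1.35-1)/1.35 = -0.25925926
PR^exp = 2.7^(-0.25925926) = 0.77297411
Factor = 1 - 0.78*(1 - 0.77297411) = 0.82291981
T_out = 361 * 0.82291981 = 297.07 K


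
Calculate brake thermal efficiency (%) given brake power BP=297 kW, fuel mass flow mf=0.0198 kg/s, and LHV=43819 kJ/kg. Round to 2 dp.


eta_BTE = (BP / (mf * LHV)) * 100
Denominator = 0.0198 * 43819 = 867.6162 kW
eta_BTE = (297 / 867.6162) * 100 = 34.23%


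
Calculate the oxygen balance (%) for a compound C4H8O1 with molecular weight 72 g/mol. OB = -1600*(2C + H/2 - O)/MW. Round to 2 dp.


OB = -1600 * (2C + H/2 - O) / MW
Inner = 2*4 + 8/2 - 1 = 11.00
OB = -1600 * 11.00 / 72 = -244.44%


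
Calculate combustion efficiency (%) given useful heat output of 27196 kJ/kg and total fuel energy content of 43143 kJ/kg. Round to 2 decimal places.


Efficiency = (Q_useful / Q_fuel) * 100
Efficiency = (27196 / 43143) * 100
Efficiency = 0.6304 * 100 = 63.04%


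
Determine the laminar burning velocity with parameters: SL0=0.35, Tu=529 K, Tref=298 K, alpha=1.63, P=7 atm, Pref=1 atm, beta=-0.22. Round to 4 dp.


SL = SL0 * (Tu/Tref)^alpha * (P/Pref)^beta
T ratio = 529/298 = 1.77516779
(T ratio)^alpha = 1.77516779^1.63 = 2.548357
(P/Pref)^beta = 7^(-0.22) = 0.651746
SL = 0.35 * 2.548357 * 0.651746 = 0.5813 m/s


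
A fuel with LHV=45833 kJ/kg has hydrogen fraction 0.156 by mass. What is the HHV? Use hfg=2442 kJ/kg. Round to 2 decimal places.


HHV = LHV + hfg * 9 * H
Water addition = 2442 * 9 * 0.156 = 3428.568 kJ/kg
HHV = 45833 + 3428.568 = 49261.57 kJ/kg


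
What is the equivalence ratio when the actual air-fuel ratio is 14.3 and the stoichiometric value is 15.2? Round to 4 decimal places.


phi = AFR_stoich / AFR_actual
phi = 15.2 / 14.3 = 1.0629


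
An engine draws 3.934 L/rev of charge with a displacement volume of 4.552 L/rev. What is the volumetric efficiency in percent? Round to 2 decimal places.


eta_v = (V_actual / V_disp) * 100
Ratio = 3.934 / 4.552 = 0.8642
eta_v = 0.8642 * 100 = 86.42%


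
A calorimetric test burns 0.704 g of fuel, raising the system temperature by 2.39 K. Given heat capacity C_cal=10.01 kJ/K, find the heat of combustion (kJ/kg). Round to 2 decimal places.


Hc = C_cal * delta_T / m_fuel
Q_released = 10.01 * 2.39 = 23.9239 kJ
m_fuel = 0.704 g = 0.704/1000 kg = 0.000704 kg
Hc = 23.9239 / 0.000704 = 33982.81 kJ/kg


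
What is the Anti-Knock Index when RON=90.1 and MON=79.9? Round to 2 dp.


AKI = (RON + MON) / 2
AKI = (90.1 + 79.9) / 2
AKI = 170.0 / 2 = 85.00


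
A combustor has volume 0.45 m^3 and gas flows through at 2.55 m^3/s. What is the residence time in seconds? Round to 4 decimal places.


tau = V / Q_flow
tau = 0.45 / 2.55 = 0.1765 s


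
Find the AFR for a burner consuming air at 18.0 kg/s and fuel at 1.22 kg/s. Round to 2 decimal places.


AFR = m_air / m_fuel
AFR = 18.0 / 1.22 = 14.75


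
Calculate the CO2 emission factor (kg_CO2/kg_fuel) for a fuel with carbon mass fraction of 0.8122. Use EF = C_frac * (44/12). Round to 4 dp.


EF = C_frac * (M_CO2 / M_C)
EF = 0.8122 * (44/12)
EF = 0.8122 * 3.666667 = 2.9781 kg_CO2/kg_fuel


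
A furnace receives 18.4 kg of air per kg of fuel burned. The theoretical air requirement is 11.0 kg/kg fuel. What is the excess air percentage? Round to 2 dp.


Excess air = actual - stoichiometric = 18.4 - 11.0 = 7.40 kg/kg fuel
Excess air % = (excess / stoich) * 100 = (7.40 / 11.0) * 100 = 67.27%


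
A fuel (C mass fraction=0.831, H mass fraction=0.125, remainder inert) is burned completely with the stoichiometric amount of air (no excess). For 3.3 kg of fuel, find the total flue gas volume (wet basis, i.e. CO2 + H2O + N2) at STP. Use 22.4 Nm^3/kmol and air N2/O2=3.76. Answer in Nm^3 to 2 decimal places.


Per kg fuel: CO2 = (C/12 kmol)*22.4 = (0.831/12)*22.4 = 1.55120 Nm^3
Per kg fuel: H2O = (H/2 kmol)*22.4 = (0.125/2)*22.4 = 1.40000 Nm^3
O2 needed per kg fuel = C/12 + H/4 = 0.831/12 + 0.125/4 = 0.10050000 kmol
Per kg fuel: N2 = O2*3.76*22.4 = 0.10050000*3.76*22.4 = 8.46451 Nm^3
Total per kg = 1.55120 + 1.40000 + 8.46451 = 11.41571 Nm^3
Total = 11.41571 * 3.3 = 37.67 Nm^3


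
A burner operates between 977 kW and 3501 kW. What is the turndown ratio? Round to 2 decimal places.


TDR = Q_max / Q_min
TDR = 3501 / 977 = 3.58


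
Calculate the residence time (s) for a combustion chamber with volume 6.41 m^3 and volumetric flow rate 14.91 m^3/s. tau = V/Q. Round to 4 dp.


tau = V / Q_flow
tau = 6.41 / 14.91 = 0.4299 s


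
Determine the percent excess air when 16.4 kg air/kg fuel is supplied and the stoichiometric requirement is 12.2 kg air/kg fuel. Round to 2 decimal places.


Excess air = actual - stoichiometric = 16.4 - 12.2 = 4.20 kg/kg fuel
Excess air % = (excess / stoich) * 100 = (4.20 / 12.2) * 100 = 34.43%


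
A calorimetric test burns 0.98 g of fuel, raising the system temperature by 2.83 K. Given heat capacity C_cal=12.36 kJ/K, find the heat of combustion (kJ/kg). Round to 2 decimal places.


Hc = C_cal * delta_T / m_fuel
Q_released = 12.36 * 2.83 = 34.9788 kJ
m_fuel = 0.98 g = 0.98/1000 kg = 0.000980 kg
Hc = 34.9788 / 0.000980 = 35692.65 kJ/kg


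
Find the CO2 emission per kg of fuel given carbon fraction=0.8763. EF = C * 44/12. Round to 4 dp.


EF = C_frac * (M_CO2 / M_C)
EF = 0.8763 * (44/12)
EF = 0.8763 * 3.666667 = 3.2131 kg_CO2/kg_fuel


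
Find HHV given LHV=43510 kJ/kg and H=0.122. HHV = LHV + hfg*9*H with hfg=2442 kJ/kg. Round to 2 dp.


HHV = LHV + hfg * 9 * H
Water addition = 2442 * 9 * 0.122 = 2681.316 kJ/kg
HHV = 43510 + 2681.316 = 46191.32 kJ/kg


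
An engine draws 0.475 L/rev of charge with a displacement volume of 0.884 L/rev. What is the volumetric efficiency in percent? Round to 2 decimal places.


eta_v = (V_actual / V_disp) * 100
Ratio = 0.475 / 0.884 = 0.5373
eta_v = 0.5373 * 100 = 53.73%


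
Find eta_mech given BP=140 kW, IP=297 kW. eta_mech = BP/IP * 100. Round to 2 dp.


eta_mech = (BP / IP) * 100
Ratio = 140 / 297 = 0.4714
eta_mech = 0.4714 * 100 = 47.14%


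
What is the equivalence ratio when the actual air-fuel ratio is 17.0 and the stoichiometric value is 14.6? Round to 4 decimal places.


phi = AFR_stoich / AFR_actual
phi = 14.6 / 17.0 = 0.8588


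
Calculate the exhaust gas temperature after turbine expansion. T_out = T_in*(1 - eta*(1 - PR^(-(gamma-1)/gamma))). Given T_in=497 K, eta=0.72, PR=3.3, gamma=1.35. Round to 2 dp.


T_out = T_in * (1 - eta * (1 - PR^(-(gamma-1)/gamma)))
Exponent = -(1.35-1)/1.35 = -0.25925926
PR^exp = 3.3^(-0.25925926) = 0.73378775
Factor = 1 - 0.72*(1 - 0.73378775) = 0.80832718
T_out = 497 * 0.80832718 = 401.74 K


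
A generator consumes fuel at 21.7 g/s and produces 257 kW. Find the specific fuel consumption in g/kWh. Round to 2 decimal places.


SFC = (mf / BP) * 3600
Rate = 21.7 / 257 = 0.084436 g/(s*kW)
SFC = 0.084436 * 3600 = 303.97 g/kWh


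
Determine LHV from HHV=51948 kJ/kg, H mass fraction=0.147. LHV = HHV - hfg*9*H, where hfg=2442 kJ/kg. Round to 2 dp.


LHV = HHV - hfg * 9 * H
Water correction = 2442 * 9 * 0.147 = 3230.766 kJ/kg
LHV = 51948 - 3230.766 = 48717.23 kJ/kg


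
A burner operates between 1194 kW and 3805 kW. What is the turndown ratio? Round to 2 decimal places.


TDR = Q_max / Q_min
TDR = 3805 / 1194 = 3.19


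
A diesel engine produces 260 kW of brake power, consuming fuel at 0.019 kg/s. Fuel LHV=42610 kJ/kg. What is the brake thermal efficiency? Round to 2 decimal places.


eta_BTE = (BP / (mf * LHV)) * 100
Denominator = 0.019 * 42610 = 809.5900 kW
eta_BTE = (260 / 809.5900) * 100 = 32.12%


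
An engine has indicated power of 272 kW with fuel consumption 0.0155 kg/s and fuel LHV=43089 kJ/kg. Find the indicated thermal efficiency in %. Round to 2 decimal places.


eta_ith = (IP / (mf * LHV)) * 100
Denominator = 0.0155 * 43089 = 667.8795 kW
eta_ith = (272 / 667.8795) * 100 = 40.73%


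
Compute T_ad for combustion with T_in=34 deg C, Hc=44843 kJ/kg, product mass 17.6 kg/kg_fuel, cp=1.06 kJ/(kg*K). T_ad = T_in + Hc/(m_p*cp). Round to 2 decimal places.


T_ad = T_in + Hc / (m_p * cp)
Denominator = 17.6 * 1.06 = 18.6560
Temperature rise = 44843 / 18.6560 = 2403.68 K
T_ad = 34 + 2403.68 = 2437.68 deg C


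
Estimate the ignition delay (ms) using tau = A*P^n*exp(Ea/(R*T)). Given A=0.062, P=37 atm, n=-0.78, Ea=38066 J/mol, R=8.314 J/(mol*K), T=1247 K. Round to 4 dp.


tau = A * P^n * exp(Ea/(R*T))
P^n = 37^(-0.78) = 0.05981397
Ea/(R*T) = 38066/(8.314*1247) = 3.671646
exp(Ea/(R*T)) = 39.316557
tau = 0.062 * 0.05981397 * 39.316557 = 0.1458 ms


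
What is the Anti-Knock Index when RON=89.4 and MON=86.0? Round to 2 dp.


AKI = (RON + MON) / 2
AKI = (89.4 + 86.0) / 2
AKI = 175.4 / 2 = 87.70


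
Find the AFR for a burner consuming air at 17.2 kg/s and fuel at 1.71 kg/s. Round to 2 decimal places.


AFR = m_air / m_fuel
AFR = 17.2 / 1.71 = 10.06


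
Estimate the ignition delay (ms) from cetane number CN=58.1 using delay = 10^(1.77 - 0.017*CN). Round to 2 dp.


delay = 10^(1.77 - 0.017*CN)
Exponent = 1.77 - 0.017*58.1 = 0.7823
delay = 10^0.7823 = 6.06 ms


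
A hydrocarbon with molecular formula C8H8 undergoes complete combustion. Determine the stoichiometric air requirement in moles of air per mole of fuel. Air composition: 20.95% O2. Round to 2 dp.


Balanced combustion: C8H8 + 10 O2 -> 8 CO2 + 4 H2O
O2 needed = C + H/4 = 8 + 8/4 = 10.00 moles
Air moles = O2 / 0.2095 = 10.00 / 0.2095 = 47.73 moles air


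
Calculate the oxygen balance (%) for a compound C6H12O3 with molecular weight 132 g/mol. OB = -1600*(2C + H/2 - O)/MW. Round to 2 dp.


OB = -1600 * (2C + H/2 - O) / MW
Inner = 2*6 + 12/2 - 3 = 15.00
OB = -1600 * 15.00 / 132 = -181.82%
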